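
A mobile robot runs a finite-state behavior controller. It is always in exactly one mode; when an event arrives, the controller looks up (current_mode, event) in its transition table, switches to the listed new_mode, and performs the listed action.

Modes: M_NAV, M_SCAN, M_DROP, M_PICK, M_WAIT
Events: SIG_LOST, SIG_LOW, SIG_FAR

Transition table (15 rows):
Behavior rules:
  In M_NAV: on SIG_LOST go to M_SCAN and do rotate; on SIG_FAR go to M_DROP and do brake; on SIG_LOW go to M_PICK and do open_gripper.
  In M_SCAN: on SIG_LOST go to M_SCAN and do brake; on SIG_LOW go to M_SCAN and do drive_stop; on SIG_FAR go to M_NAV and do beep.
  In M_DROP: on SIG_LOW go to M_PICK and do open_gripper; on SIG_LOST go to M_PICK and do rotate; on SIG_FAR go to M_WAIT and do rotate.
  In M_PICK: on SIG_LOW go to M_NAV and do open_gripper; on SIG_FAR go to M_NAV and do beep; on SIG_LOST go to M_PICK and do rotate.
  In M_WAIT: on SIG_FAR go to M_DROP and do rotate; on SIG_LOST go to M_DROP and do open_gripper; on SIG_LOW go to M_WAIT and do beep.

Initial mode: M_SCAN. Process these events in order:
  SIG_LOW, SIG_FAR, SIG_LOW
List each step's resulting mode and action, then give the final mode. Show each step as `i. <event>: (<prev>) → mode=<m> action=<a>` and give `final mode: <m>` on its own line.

1. SIG_LOW: (M_SCAN) → mode=M_SCAN action=drive_stop
2. SIG_FAR: (M_SCAN) → mode=M_NAV action=beep
3. SIG_LOW: (M_NAV) → mode=M_PICK action=open_gripper

final mode: M_PICK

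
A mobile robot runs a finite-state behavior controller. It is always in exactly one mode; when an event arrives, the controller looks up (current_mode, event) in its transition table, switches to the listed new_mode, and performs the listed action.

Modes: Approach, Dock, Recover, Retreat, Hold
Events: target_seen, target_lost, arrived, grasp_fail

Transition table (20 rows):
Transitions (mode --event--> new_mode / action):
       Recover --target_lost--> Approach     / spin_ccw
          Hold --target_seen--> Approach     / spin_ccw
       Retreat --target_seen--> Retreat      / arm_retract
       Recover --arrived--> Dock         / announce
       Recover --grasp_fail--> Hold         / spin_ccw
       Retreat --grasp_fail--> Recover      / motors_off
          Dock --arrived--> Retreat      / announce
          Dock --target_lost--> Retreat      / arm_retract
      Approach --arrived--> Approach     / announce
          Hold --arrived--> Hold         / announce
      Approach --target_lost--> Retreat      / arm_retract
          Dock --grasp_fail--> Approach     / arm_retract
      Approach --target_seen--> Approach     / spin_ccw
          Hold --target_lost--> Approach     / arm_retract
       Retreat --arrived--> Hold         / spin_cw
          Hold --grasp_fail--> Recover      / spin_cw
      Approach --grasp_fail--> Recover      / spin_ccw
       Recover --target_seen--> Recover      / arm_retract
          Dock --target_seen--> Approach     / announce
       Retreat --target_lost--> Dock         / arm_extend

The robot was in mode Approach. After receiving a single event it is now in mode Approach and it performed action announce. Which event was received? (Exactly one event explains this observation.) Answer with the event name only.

try target_seen: (Approach, target_seen) → (Approach, spin_ccw)
try target_lost: (Approach, target_lost) → (Retreat, arm_retract)
try arrived: (Approach, arrived) → (Approach, announce)  ← matches
try grasp_fail: (Approach, grasp_fail) → (Recover, spin_ccw)

arrived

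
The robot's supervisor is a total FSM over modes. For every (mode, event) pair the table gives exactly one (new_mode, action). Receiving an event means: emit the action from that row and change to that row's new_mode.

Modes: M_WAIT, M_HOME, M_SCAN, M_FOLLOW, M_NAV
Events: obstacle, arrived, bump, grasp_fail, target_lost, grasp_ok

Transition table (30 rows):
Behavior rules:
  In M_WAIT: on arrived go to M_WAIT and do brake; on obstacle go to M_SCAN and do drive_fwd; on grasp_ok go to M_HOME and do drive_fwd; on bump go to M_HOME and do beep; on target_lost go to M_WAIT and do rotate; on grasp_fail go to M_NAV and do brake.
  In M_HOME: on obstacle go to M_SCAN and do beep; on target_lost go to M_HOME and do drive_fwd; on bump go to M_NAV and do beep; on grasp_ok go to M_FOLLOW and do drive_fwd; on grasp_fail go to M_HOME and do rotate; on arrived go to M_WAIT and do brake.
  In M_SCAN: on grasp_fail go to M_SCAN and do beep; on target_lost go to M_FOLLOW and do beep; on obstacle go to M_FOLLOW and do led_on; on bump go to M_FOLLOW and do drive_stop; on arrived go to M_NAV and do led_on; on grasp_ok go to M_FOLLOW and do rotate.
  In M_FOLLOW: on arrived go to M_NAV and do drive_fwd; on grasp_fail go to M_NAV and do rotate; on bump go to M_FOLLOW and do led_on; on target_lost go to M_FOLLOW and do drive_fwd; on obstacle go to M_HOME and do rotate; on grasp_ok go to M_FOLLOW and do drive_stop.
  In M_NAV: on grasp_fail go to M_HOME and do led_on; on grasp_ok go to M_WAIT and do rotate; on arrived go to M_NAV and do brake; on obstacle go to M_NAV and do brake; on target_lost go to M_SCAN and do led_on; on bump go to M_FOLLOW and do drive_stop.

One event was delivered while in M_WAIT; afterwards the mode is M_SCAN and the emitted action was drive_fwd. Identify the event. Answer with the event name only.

try obstacle: (M_WAIT, obstacle) → (M_SCAN, drive_fwd)  ← matches
try arrived: (M_WAIT, arrived) → (M_WAIT, brake)
try bump: (M_WAIT, bump) → (M_HOME, beep)
try grasp_fail: (M_WAIT, grasp_fail) → (M_NAV, brake)
try target_lost: (M_WAIT, target_lost) → (M_WAIT, rotate)
try grasp_ok: (M_WAIT, grasp_ok) → (M_HOME, drive_fwd)

obstacle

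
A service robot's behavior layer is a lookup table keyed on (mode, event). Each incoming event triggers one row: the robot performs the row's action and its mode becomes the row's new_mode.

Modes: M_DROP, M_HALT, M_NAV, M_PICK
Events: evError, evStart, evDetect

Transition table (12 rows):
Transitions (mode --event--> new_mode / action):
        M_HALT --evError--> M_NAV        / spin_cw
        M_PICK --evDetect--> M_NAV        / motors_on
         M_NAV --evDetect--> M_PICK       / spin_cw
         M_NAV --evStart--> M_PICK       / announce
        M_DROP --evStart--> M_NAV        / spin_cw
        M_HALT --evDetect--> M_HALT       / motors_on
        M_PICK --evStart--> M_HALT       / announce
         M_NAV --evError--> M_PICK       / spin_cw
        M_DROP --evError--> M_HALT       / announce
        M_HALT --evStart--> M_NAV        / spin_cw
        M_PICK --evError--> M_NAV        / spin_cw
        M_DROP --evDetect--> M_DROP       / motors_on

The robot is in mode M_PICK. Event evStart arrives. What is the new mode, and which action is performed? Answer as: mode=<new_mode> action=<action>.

mode=M_HALT action=announce

current mode = M_PICK; filter table to that mode:
  (M_PICK, evDetect) → (M_NAV, motors_on)
  (M_PICK, evStart) → (M_HALT, announce)  ← event matches
  (M_PICK, evError) → (M_NAV, spin_cw)
event = evStart selects (M_HALT, announce)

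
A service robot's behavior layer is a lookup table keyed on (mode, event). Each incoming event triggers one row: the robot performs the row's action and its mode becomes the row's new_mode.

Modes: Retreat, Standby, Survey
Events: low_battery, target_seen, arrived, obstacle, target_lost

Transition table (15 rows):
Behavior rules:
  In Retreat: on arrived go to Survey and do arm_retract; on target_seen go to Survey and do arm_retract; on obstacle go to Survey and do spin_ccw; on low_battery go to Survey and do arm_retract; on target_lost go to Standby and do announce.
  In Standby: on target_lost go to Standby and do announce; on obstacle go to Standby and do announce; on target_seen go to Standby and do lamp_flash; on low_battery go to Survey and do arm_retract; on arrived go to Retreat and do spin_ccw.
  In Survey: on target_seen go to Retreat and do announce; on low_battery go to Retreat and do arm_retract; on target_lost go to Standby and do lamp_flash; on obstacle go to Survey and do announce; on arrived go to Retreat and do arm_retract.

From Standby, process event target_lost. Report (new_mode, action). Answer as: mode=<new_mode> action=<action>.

mode=Standby action=announce

current mode = Standby; filter table to that mode:
  (Standby, target_lost) → (Standby, announce)  ← event matches
  (Standby, obstacle) → (Standby, announce)
  (Standby, target_seen) → (Standby, lamp_flash)
  (Standby, low_battery) → (Survey, arm_retract)
  (Standby, arrived) → (Retreat, spin_ccw)
event = target_lost selects (Standby, announce)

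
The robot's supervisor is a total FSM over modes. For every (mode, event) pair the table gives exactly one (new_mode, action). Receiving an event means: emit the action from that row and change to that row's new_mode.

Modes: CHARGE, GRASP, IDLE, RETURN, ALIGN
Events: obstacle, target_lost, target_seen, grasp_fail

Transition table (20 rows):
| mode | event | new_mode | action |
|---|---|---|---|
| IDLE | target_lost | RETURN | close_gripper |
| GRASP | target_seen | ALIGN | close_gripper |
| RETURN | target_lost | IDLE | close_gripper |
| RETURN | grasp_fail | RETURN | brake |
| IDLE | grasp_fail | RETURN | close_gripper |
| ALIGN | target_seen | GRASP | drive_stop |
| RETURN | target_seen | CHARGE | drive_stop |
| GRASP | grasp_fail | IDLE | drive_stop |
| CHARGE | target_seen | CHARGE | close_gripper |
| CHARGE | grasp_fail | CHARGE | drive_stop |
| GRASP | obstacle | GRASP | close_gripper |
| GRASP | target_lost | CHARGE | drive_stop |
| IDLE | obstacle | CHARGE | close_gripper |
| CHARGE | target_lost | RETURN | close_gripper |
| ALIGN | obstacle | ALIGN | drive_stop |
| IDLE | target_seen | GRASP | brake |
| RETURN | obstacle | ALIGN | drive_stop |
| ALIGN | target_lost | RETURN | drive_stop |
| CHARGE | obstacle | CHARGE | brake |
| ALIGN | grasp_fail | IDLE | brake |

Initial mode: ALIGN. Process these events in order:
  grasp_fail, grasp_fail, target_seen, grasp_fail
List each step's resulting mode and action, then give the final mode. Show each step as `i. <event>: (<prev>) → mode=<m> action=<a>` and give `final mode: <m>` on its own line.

final mode: CHARGE

1. grasp_fail: (ALIGN) → mode=IDLE action=brake
2. grasp_fail: (IDLE) → mode=RETURN action=close_gripper
3. target_seen: (RETURN) → mode=CHARGE action=drive_stop
4. grasp_fail: (CHARGE) → mode=CHARGE action=drive_stop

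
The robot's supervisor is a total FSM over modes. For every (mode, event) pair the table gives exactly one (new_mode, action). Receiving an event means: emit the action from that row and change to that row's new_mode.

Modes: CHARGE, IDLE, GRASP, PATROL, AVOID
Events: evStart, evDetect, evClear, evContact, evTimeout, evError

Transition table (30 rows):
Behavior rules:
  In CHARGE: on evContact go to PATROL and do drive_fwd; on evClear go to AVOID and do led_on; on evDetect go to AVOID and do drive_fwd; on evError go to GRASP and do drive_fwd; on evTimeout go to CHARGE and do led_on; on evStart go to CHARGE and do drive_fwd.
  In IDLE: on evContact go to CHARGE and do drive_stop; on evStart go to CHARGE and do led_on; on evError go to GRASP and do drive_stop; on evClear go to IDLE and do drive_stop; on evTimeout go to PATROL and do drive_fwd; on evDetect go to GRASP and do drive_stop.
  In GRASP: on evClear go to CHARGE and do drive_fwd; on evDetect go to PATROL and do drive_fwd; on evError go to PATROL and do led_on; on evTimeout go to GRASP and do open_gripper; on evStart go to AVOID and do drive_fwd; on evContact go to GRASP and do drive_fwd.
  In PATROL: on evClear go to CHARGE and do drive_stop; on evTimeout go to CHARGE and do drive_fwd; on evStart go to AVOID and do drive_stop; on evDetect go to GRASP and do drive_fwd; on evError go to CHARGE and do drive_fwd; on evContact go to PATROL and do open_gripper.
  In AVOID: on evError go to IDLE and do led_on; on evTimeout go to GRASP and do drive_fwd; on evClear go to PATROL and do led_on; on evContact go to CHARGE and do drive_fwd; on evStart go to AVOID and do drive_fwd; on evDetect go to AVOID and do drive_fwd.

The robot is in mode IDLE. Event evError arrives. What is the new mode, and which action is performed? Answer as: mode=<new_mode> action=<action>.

mode=GRASP action=drive_stop

current mode = IDLE; filter table to that mode:
  (IDLE, evContact) → (CHARGE, drive_stop)
  (IDLE, evStart) → (CHARGE, led_on)
  (IDLE, evError) → (GRASP, drive_stop)  ← event matches
  (IDLE, evClear) → (IDLE, drive_stop)
  (IDLE, evTimeout) → (PATROL, drive_fwd)
  (IDLE, evDetect) → (GRASP, drive_stop)
event = evError selects (GRASP, drive_stop)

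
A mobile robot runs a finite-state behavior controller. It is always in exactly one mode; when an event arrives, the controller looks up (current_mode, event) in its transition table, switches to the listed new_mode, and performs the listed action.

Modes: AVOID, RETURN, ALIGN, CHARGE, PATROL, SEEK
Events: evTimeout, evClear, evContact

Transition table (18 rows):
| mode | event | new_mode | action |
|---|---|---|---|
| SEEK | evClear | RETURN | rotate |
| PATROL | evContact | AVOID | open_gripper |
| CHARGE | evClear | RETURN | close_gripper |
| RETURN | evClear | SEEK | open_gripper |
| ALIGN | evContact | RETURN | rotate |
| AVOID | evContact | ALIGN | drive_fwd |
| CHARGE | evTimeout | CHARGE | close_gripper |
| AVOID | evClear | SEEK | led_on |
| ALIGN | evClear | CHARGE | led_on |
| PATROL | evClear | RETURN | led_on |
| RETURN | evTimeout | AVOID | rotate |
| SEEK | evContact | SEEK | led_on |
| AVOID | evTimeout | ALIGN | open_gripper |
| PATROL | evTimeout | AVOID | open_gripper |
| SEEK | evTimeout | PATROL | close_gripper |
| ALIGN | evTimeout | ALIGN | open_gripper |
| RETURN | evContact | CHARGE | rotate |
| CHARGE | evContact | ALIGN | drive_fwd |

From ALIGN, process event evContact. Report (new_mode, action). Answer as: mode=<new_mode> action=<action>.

mode=RETURN action=rotate

current mode = ALIGN; filter table to that mode:
  (ALIGN, evContact) → (RETURN, rotate)  ← event matches
  (ALIGN, evClear) → (CHARGE, led_on)
  (ALIGN, evTimeout) → (ALIGN, open_gripper)
event = evContact selects (RETURN, rotate)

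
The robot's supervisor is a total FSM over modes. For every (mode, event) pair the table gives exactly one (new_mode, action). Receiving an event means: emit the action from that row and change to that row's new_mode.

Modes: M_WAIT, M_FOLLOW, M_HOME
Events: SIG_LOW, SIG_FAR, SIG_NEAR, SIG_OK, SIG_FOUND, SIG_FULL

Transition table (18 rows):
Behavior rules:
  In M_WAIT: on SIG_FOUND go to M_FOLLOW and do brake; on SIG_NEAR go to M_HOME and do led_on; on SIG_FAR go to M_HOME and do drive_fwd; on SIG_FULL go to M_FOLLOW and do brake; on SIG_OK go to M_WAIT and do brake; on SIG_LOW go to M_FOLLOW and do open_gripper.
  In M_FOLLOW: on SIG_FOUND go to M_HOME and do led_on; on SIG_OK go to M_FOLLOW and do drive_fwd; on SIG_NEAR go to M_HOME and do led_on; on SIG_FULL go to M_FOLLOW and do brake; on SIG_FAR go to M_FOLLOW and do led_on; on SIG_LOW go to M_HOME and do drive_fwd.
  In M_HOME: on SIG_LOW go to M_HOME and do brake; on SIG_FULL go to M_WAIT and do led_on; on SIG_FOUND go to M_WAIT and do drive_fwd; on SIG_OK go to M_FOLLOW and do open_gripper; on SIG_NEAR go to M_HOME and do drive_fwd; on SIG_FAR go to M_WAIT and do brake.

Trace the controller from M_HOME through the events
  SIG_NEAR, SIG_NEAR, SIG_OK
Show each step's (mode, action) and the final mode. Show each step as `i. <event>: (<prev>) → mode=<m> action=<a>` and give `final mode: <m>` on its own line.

final mode: M_FOLLOW

1. SIG_NEAR: (M_HOME) → mode=M_HOME action=drive_fwd
2. SIG_NEAR: (M_HOME) → mode=M_HOME action=drive_fwd
3. SIG_OK: (M_HOME) → mode=M_FOLLOW action=open_gripper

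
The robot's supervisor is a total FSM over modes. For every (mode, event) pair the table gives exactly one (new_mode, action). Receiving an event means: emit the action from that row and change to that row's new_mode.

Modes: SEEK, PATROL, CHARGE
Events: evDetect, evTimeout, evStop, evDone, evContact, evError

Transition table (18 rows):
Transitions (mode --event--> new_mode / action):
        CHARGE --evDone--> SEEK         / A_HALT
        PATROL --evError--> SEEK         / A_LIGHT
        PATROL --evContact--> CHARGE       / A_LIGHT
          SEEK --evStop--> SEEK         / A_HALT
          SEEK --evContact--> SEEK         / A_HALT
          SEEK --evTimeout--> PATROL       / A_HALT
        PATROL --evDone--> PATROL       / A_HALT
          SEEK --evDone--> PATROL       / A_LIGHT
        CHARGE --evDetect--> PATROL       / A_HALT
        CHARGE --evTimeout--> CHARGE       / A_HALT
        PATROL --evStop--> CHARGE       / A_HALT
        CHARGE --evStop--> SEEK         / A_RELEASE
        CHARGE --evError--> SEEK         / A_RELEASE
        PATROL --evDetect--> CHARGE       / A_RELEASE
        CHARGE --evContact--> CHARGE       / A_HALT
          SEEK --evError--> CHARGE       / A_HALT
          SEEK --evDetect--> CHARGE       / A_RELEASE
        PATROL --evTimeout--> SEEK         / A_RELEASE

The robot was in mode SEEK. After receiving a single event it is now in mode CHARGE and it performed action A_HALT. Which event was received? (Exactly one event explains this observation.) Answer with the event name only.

try evDetect: (SEEK, evDetect) → (CHARGE, A_RELEASE)
try evTimeout: (SEEK, evTimeout) → (PATROL, A_HALT)
try evStop: (SEEK, evStop) → (SEEK, A_HALT)
try evDone: (SEEK, evDone) → (PATROL, A_LIGHT)
try evContact: (SEEK, evContact) → (SEEK, A_HALT)
try evError: (SEEK, evError) → (CHARGE, A_HALT)  ← matches

evError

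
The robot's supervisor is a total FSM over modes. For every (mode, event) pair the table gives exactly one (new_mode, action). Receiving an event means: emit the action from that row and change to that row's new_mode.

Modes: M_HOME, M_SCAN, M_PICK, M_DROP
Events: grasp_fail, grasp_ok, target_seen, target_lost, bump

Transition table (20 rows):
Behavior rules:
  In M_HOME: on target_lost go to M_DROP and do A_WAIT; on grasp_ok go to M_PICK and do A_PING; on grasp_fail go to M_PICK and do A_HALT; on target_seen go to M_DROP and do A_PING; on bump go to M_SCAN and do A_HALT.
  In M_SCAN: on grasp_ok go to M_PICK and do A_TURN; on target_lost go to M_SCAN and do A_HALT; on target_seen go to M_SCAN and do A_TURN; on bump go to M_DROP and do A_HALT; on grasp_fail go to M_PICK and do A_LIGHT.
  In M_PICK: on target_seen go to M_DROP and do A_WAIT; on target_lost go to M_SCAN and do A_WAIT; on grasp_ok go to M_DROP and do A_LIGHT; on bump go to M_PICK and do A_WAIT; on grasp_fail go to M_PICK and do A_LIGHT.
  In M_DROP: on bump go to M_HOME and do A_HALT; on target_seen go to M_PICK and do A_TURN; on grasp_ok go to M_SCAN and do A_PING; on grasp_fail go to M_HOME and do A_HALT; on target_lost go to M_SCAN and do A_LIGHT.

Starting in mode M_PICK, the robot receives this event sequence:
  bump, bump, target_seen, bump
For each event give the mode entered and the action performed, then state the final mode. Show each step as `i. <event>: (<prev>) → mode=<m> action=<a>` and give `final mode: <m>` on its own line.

1. bump: (M_PICK) → mode=M_PICK action=A_WAIT
2. bump: (M_PICK) → mode=M_PICK action=A_WAIT
3. target_seen: (M_PICK) → mode=M_DROP action=A_WAIT
4. bump: (M_DROP) → mode=M_HOME action=A_HALT

final mode: M_HOME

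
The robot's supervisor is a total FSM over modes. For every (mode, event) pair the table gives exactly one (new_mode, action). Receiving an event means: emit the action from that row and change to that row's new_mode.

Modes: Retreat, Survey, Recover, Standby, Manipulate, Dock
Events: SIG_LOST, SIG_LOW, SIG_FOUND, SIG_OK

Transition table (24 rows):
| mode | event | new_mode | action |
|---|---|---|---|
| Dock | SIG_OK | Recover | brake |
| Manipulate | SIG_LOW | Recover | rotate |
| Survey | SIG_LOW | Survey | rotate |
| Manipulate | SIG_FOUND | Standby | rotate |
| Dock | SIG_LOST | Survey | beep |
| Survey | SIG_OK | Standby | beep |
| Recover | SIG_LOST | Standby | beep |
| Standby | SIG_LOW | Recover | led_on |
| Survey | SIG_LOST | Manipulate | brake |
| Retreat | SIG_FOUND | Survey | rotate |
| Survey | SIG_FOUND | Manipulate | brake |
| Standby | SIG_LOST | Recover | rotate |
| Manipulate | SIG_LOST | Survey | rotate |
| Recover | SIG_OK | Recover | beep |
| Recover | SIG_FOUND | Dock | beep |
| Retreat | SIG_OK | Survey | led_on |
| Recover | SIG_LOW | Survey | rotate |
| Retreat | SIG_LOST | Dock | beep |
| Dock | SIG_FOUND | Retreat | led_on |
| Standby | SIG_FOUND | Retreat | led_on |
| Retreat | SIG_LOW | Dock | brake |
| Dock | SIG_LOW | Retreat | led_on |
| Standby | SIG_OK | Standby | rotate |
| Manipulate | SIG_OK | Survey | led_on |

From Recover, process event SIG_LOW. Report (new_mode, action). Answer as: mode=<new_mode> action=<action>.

current mode = Recover; filter table to that mode:
  (Recover, SIG_LOST) → (Standby, beep)
  (Recover, SIG_OK) → (Recover, beep)
  (Recover, SIG_FOUND) → (Dock, beep)
  (Recover, SIG_LOW) → (Survey, rotate)  ← event matches
event = SIG_LOW selects (Survey, rotate)

mode=Survey action=rotate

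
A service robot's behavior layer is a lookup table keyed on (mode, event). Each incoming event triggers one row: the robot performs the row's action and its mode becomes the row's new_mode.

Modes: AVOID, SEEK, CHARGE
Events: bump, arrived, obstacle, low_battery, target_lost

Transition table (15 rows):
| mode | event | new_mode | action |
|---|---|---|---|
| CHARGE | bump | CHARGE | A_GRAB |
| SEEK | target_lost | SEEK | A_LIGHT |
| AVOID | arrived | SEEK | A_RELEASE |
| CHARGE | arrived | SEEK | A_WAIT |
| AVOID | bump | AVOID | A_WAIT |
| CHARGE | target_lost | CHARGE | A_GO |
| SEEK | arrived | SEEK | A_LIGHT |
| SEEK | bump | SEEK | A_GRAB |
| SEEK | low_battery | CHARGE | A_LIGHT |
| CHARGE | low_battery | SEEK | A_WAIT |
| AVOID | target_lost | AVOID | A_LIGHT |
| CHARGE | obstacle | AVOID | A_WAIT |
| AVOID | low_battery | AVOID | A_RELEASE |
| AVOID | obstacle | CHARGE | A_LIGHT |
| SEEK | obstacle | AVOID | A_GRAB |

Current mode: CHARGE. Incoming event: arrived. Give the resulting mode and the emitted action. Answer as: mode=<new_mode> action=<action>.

mode=SEEK action=A_WAIT

current mode = CHARGE; filter table to that mode:
  (CHARGE, bump) → (CHARGE, A_GRAB)
  (CHARGE, arrived) → (SEEK, A_WAIT)  ← event matches
  (CHARGE, target_lost) → (CHARGE, A_GO)
  (CHARGE, low_battery) → (SEEK, A_WAIT)
  (CHARGE, obstacle) → (AVOID, A_WAIT)
event = arrived selects (SEEK, A_WAIT)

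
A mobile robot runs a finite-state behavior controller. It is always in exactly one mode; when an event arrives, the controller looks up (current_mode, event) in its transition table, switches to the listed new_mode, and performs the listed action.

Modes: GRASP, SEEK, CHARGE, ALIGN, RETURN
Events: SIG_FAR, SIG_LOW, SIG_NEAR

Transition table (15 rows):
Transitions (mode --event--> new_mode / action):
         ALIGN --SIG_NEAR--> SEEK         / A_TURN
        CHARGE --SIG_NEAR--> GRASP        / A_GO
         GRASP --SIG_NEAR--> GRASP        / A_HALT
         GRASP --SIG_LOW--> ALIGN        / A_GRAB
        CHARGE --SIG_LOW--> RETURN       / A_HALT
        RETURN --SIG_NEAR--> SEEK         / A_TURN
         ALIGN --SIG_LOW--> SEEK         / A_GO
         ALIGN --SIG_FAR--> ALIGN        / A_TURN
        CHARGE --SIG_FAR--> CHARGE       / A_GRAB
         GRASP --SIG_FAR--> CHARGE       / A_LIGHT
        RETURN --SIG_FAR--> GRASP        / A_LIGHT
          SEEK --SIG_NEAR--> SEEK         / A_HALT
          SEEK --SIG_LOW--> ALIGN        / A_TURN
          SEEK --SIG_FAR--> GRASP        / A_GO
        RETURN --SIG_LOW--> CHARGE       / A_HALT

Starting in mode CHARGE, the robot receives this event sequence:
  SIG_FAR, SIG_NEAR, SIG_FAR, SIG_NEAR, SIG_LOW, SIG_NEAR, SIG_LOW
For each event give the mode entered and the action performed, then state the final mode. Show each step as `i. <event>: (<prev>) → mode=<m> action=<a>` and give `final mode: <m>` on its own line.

final mode: ALIGN

1. SIG_FAR: (CHARGE) → mode=CHARGE action=A_GRAB
2. SIG_NEAR: (CHARGE) → mode=GRASP action=A_GO
3. SIG_FAR: (GRASP) → mode=CHARGE action=A_LIGHT
4. SIG_NEAR: (CHARGE) → mode=GRASP action=A_GO
5. SIG_LOW: (GRASP) → mode=ALIGN action=A_GRAB
6. SIG_NEAR: (ALIGN) → mode=SEEK action=A_TURN
7. SIG_LOW: (SEEK) → mode=ALIGN action=A_TURN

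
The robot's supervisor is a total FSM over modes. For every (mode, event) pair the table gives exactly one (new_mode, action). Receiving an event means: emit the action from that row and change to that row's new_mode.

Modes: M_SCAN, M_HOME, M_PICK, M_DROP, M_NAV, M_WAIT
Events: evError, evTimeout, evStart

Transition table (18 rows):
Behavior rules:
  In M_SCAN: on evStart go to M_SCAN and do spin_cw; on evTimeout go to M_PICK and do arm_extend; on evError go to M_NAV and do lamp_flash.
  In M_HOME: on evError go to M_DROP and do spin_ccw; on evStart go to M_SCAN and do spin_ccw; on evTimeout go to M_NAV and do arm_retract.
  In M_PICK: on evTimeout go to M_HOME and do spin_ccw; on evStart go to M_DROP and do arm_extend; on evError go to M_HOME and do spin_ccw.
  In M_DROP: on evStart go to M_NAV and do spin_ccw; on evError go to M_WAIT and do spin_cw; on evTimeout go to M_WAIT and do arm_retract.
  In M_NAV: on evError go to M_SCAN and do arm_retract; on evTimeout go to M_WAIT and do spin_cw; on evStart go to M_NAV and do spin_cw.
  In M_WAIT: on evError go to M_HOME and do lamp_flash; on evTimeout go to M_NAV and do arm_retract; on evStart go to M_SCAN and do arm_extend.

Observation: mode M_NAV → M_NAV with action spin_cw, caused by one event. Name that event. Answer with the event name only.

evStart

try evError: (M_NAV, evError) → (M_SCAN, arm_retract)
try evTimeout: (M_NAV, evTimeout) → (M_WAIT, spin_cw)
try evStart: (M_NAV, evStart) → (M_NAV, spin_cw)  ← matches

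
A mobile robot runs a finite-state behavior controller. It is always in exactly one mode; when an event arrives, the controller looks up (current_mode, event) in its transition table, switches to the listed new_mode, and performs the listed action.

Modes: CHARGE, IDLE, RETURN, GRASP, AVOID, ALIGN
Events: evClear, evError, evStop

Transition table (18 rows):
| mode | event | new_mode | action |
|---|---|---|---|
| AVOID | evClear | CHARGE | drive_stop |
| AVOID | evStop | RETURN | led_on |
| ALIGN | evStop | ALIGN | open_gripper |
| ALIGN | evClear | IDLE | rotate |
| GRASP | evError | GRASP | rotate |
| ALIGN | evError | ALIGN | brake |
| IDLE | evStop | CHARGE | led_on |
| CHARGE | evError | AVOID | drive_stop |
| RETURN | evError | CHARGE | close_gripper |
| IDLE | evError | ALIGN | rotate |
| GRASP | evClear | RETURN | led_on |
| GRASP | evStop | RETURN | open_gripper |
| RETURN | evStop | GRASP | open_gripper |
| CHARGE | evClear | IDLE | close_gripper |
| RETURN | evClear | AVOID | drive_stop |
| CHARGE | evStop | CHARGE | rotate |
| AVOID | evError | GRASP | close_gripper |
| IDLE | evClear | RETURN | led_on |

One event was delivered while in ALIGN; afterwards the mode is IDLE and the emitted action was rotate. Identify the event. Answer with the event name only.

try evClear: (ALIGN, evClear) → (IDLE, rotate)  ← matches
try evError: (ALIGN, evError) → (ALIGN, brake)
try evStop: (ALIGN, evStop) → (ALIGN, open_gripper)

evClear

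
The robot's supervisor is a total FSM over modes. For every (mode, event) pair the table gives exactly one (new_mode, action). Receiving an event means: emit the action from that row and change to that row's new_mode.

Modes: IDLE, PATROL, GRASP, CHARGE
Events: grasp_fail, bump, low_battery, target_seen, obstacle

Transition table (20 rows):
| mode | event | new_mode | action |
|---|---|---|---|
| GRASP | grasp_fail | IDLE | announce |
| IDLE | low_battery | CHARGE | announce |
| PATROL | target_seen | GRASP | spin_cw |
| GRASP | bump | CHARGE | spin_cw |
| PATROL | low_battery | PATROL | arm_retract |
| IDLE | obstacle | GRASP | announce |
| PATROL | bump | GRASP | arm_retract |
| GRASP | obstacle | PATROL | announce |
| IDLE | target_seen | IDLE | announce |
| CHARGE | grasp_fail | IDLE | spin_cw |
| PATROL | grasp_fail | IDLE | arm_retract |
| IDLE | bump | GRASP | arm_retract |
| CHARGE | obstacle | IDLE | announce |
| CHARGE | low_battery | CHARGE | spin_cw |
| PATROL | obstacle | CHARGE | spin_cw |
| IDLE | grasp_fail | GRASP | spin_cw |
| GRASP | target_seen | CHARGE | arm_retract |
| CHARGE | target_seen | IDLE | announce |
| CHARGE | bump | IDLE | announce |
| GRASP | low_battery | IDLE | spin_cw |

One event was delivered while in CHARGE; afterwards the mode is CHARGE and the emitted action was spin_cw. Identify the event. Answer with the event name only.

low_battery

try grasp_fail: (CHARGE, grasp_fail) → (IDLE, spin_cw)
try bump: (CHARGE, bump) → (IDLE, announce)
try low_battery: (CHARGE, low_battery) → (CHARGE, spin_cw)  ← matches
try target_seen: (CHARGE, target_seen) → (IDLE, announce)
try obstacle: (CHARGE, obstacle) → (IDLE, announce)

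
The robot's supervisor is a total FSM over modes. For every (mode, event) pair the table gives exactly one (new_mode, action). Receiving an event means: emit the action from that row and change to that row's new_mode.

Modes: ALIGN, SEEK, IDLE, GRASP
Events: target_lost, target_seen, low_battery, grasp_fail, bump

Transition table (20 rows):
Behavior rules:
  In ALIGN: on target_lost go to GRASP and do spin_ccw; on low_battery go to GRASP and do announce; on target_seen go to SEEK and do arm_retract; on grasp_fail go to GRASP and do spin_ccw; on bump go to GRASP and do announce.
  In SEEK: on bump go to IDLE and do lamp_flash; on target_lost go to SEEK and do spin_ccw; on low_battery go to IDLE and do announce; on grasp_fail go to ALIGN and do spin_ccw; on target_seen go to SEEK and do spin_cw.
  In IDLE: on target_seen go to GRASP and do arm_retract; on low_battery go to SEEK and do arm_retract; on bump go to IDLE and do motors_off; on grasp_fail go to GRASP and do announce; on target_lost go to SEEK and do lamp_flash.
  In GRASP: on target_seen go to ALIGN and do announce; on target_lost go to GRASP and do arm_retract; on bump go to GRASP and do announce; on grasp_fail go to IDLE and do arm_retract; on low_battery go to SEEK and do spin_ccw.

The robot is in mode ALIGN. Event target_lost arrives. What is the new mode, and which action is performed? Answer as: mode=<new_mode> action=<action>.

current mode = ALIGN; filter table to that mode:
  (ALIGN, target_lost) → (GRASP, spin_ccw)  ← event matches
  (ALIGN, low_battery) → (GRASP, announce)
  (ALIGN, target_seen) → (SEEK, arm_retract)
  (ALIGN, grasp_fail) → (GRASP, spin_ccw)
  (ALIGN, bump) → (GRASP, announce)
event = target_lost selects (GRASP, spin_ccw)

mode=GRASP action=spin_ccw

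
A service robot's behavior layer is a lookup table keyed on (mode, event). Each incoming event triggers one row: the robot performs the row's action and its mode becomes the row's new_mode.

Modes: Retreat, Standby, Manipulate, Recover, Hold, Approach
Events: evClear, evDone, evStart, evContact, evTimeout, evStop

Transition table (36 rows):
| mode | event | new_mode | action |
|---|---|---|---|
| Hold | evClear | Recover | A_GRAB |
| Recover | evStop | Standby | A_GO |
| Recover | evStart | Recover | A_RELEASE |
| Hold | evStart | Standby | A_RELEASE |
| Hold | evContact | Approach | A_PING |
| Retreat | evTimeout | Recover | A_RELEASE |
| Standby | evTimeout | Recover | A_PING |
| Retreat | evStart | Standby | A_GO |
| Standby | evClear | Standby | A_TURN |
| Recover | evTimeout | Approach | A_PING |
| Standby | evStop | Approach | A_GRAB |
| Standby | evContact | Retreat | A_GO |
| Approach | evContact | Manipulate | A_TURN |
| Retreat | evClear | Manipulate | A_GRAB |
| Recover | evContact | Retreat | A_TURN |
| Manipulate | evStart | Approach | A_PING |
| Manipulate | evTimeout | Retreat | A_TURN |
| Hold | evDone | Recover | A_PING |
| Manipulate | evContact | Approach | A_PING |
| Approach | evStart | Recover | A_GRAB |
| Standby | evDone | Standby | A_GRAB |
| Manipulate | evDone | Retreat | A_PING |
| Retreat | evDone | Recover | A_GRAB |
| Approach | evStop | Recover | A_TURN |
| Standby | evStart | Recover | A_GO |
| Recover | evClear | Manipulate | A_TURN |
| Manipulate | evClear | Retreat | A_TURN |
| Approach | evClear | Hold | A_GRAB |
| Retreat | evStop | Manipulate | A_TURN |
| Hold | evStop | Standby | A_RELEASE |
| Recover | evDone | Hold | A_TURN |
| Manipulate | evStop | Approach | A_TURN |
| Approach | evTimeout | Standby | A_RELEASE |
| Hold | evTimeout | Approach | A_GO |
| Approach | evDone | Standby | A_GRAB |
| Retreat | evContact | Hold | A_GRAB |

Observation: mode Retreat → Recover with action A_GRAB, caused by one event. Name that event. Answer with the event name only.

try evClear: (Retreat, evClear) → (Manipulate, A_GRAB)
try evDone: (Retreat, evDone) → (Recover, A_GRAB)  ← matches
try evStart: (Retreat, evStart) → (Standby, A_GO)
try evContact: (Retreat, evContact) → (Hold, A_GRAB)
try evTimeout: (Retreat, evTimeout) → (Recover, A_RELEASE)
try evStop: (Retreat, evStop) → (Manipulate, A_TURN)

evDone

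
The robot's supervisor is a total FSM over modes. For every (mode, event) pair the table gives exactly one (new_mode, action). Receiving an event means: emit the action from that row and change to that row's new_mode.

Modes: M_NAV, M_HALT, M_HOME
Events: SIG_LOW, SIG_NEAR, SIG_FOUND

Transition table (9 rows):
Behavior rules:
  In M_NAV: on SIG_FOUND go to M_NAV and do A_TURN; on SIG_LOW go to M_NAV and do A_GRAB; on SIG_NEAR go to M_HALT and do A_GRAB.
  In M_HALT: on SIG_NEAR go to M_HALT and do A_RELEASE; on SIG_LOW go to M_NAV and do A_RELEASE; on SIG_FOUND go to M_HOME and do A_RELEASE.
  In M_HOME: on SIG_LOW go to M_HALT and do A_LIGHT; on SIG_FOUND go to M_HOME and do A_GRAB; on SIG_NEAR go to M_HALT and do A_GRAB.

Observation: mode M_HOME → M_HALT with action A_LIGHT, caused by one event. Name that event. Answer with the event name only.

SIG_LOW

try SIG_LOW: (M_HOME, SIG_LOW) → (M_HALT, A_LIGHT)  ← matches
try SIG_NEAR: (M_HOME, SIG_NEAR) → (M_HALT, A_GRAB)
try SIG_FOUND: (M_HOME, SIG_FOUND) → (M_HOME, A_GRAB)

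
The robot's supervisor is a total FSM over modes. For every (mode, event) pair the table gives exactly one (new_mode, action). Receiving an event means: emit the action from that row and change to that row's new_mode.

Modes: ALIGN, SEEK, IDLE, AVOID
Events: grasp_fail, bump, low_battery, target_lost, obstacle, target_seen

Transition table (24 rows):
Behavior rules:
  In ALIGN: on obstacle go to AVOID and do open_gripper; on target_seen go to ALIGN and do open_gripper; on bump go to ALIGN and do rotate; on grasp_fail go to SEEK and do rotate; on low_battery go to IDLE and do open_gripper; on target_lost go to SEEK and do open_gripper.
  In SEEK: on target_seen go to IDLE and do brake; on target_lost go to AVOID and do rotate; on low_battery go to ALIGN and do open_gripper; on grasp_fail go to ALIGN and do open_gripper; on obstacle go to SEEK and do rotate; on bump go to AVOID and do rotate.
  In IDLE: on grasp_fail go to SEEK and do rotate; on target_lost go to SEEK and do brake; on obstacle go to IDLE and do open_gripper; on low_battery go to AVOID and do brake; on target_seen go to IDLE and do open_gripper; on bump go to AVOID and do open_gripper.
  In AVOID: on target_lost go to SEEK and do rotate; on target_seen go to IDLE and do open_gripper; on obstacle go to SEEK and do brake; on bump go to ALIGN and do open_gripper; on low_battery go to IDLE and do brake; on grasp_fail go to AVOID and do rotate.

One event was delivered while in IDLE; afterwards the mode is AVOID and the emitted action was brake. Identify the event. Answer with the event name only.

try grasp_fail: (IDLE, grasp_fail) → (SEEK, rotate)
try bump: (IDLE, bump) → (AVOID, open_gripper)
try low_battery: (IDLE, low_battery) → (AVOID, brake)  ← matches
try target_lost: (IDLE, target_lost) → (SEEK, brake)
try obstacle: (IDLE, obstacle) → (IDLE, open_gripper)
try target_seen: (IDLE, target_seen) → (IDLE, open_gripper)

low_battery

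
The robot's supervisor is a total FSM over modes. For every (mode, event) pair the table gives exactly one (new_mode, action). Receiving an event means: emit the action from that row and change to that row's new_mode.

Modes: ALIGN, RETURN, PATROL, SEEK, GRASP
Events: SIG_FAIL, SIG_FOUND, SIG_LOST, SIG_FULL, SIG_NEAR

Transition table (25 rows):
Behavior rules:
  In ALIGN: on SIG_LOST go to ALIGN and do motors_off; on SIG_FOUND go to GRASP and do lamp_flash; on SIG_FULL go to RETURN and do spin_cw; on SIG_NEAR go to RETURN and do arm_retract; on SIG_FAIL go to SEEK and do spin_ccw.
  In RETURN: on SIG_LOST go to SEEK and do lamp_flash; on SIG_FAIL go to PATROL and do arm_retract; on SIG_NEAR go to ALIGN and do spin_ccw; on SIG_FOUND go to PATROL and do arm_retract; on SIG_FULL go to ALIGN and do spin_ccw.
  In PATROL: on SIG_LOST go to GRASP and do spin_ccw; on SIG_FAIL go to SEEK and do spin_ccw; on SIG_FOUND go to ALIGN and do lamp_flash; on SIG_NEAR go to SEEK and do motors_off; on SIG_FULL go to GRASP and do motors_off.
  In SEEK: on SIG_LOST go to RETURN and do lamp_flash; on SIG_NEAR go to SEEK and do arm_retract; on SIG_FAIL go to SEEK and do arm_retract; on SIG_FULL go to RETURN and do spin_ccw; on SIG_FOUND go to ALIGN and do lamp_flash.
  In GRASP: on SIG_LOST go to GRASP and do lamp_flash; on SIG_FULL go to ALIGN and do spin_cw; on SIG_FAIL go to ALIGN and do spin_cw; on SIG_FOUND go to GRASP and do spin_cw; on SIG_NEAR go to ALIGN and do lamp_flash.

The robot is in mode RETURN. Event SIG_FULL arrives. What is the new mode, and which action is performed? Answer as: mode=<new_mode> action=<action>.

mode=ALIGN action=spin_ccw

current mode = RETURN; filter table to that mode:
  (RETURN, SIG_LOST) → (SEEK, lamp_flash)
  (RETURN, SIG_FAIL) → (PATROL, arm_retract)
  (RETURN, SIG_NEAR) → (ALIGN, spin_ccw)
  (RETURN, SIG_FOUND) → (PATROL, arm_retract)
  (RETURN, SIG_FULL) → (ALIGN, spin_ccw)  ← event matches
event = SIG_FULL selects (ALIGN, spin_ccw)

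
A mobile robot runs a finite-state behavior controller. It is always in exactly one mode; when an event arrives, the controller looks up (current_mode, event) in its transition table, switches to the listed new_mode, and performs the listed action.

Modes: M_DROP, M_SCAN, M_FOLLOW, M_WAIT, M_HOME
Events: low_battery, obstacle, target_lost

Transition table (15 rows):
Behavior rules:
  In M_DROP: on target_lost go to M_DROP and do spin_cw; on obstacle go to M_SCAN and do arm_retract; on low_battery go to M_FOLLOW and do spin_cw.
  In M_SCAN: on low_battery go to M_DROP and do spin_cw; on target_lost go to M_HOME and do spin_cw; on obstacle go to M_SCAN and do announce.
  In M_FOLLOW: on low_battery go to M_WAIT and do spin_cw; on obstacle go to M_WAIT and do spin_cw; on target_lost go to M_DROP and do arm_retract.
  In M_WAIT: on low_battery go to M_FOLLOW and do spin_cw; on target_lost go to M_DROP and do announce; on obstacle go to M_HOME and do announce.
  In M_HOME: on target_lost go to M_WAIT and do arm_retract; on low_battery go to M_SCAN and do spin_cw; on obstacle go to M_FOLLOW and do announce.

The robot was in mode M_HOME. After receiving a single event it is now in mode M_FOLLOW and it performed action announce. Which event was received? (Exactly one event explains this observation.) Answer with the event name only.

try low_battery: (M_HOME, low_battery) → (M_SCAN, spin_cw)
try obstacle: (M_HOME, obstacle) → (M_FOLLOW, announce)  ← matches
try target_lost: (M_HOME, target_lost) → (M_WAIT, arm_retract)

obstacle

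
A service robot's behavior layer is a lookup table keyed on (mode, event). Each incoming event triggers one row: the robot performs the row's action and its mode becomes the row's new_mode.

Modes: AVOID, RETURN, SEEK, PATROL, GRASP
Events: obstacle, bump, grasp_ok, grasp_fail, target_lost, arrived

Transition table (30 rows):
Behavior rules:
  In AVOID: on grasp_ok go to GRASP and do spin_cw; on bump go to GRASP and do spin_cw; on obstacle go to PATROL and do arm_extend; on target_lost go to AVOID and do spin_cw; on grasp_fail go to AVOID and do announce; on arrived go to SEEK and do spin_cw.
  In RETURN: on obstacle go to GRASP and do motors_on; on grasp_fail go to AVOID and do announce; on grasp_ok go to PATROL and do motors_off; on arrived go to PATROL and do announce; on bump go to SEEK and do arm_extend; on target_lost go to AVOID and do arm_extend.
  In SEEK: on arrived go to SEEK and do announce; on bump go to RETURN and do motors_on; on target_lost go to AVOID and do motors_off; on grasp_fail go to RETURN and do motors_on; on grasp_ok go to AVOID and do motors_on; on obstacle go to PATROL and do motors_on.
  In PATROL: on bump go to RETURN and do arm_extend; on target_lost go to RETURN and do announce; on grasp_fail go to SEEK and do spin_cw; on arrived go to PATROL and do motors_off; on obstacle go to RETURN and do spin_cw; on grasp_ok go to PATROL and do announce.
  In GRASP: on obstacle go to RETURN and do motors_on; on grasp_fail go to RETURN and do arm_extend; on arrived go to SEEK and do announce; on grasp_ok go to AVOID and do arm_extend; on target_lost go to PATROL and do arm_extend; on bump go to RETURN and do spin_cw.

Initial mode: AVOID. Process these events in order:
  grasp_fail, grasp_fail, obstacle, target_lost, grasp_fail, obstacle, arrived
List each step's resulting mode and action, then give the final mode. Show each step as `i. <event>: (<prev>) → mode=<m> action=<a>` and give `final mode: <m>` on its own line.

1. grasp_fail: (AVOID) → mode=AVOID action=announce
2. grasp_fail: (AVOID) → mode=AVOID action=announce
3. obstacle: (AVOID) → mode=PATROL action=arm_extend
4. target_lost: (PATROL) → mode=RETURN action=announce
5. grasp_fail: (RETURN) → mode=AVOID action=announce
6. obstacle: (AVOID) → mode=PATROL action=arm_extend
7. arrived: (PATROL) → mode=PATROL action=motors_off

final mode: PATROL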